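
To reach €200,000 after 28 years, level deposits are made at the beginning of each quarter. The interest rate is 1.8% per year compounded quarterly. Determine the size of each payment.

€1,371.12

Level annuity due; solve FV = PMT × [((1+r)^n − 1)/r] × (1+r) for PMT.
Periodic rate r = 0.018/4 per quarter; n is counted in quarters.
With n = 112: PMT = 200,000 / ([((1+r)^n − 1)/r] × (1+r)) = €1,371.12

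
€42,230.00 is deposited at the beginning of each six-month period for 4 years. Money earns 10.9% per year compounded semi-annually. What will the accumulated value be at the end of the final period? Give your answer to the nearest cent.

€432,141.73

This is an annuity due: 8 deposits of €42,230.00 at the beginning of each six-month period.
Periodic rate r = 0.109/2 per half-year; n is counted in half-years.
FV = PMT × [((1+r)^n − 1)/r] × (1+r) = 42,230 × [(1+r)^8 − 1] / r × (1+r) = €432,141.73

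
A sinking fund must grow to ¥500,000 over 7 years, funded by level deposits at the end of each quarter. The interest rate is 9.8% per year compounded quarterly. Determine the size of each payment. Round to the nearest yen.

¥12,637

Level ordinary annuity; solve FV = PMT × [((1+r)^n − 1)/r] for PMT.
Periodic rate r = 0.098/4 per quarter; n is counted in quarters.
With n = 28: PMT = 500,000 / ([((1+r)^n − 1)/r]) = ¥12,637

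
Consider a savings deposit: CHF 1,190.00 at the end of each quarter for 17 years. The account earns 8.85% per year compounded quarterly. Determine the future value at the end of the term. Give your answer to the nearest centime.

CHF 184,411.76

This is an ordinary annuity: 68 deposits of CHF 1,190.00 at the end of each quarter.
Periodic rate r = 0.0885/4 per quarter; n is counted in quarters.
FV = PMT × [((1+r)^n − 1)/r] = 1,190 × [(1+r)^68 − 1] / r = CHF 184,411.76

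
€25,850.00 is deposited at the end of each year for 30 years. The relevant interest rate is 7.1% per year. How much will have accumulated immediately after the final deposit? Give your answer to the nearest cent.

€2,486,187.61

This is an ordinary annuity: 30 deposits of €25,850.00 at the end of each year.
Periodic rate r = 0.071 per year.
FV = PMT × [((1+r)^n − 1)/r] = 25,850 × [(1+r)^30 − 1] / r = €2,486,187.61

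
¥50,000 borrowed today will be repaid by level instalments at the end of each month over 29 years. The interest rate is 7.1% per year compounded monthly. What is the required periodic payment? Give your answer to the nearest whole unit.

Level ordinary annuity; solve PV = PMT × [(1 − (1+r)^−n)/r] for PMT.
Periodic rate r = 0.071/12 per month; n is counted in months.
With n = 348: PMT = 50,000 / ([(1 − (1+r)^−n)/r]) = ¥339

¥339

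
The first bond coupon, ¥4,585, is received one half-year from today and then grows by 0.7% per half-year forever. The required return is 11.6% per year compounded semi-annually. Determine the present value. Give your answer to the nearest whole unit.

Periodic rate r = 0.116/2 per half-year.
Growing perpetuity (Gordon): PV = PMT₁ / (r − g) = 4,585 / (r − 0.007) = ¥89,902.

¥89,902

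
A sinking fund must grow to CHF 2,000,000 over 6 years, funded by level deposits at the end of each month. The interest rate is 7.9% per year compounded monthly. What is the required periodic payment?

Level ordinary annuity; solve FV = PMT × [((1+r)^n − 1)/r] for PMT.
Periodic rate r = 0.079/12 per month; n is counted in months.
With n = 72: PMT = 2,000,000 / ([((1+r)^n − 1)/r]) = CHF 21,802.24

CHF 21,802.24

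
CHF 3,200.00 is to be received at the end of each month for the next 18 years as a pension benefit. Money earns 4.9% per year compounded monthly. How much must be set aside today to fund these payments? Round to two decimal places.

This is an ordinary annuity: 216 payments of CHF 3,200.00 at the end of each month.
Periodic rate r = 0.049/12 per month; n is counted in months.
PV = PMT × [(1 − (1+r)^−n)/r] = 3,200 × [1 − (1+r)^−216] / r = CHF 458,685.45

CHF 458,685.45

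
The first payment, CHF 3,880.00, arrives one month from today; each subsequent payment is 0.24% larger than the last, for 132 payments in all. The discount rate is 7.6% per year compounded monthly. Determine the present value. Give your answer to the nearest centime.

CHF 398,186.08

Periodic rate r = 0.076/12 per month; n is counted in months.
Growing ordinary annuity: PV = PMT₁ × [1 − ((1+g)/(1+r))^n] / (r − g) = 3,880 × [1 − ((1+0.0024)/(1+r))^132] / (r − 0.0024) = CHF 398,186.08.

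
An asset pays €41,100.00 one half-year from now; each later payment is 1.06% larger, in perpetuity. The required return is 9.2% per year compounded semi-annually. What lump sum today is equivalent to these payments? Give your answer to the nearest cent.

Periodic rate r = 0.092/2 per half-year.
Growing perpetuity (Gordon): PV = PMT₁ / (r − g) = 41,100 / (r − 0.0106) = €1,161,016.95.

€1,161,016.95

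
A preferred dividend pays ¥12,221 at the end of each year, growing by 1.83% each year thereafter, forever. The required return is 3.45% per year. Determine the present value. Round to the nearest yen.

¥754,383

Periodic rate r = 0.0345 per year.
Growing perpetuity (Gordon): PV = PMT₁ / (r − g) = 12,221 / (r − 0.0183) = ¥754,383.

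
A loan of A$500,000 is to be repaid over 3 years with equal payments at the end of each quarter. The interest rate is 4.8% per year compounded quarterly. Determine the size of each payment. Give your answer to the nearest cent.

Level ordinary annuity; solve PV = PMT × [(1 − (1+r)^−n)/r] for PMT.
Periodic rate r = 0.048/4 per quarter; n is counted in quarters.
With n = 12: PMT = 500,000 / ([(1 − (1+r)^−n)/r]) = A$44,987.72

A$44,987.72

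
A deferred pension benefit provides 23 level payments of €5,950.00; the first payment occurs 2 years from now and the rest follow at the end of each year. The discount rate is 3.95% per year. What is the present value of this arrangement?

€85,461.72

Ordinary annuity of 23 payments, first payment at period 2.
Periodic rate r = 0.0395 per year.
The ordinary-annuity PV formula values the stream one period before the first payment (period 1); discount that back 1 periods:
PV₀ = 5,950 × [1 − (1+r)^−23] / r × (1+r)^−1 = €85,461.72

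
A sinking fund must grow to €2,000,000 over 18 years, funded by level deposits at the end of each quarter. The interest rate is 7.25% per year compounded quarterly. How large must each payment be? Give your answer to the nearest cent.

Level ordinary annuity; solve FV = PMT × [((1+r)^n − 1)/r] for PMT.
Periodic rate r = 0.0725/4 per quarter; n is counted in quarters.
With n = 72: PMT = 2,000,000 / ([((1+r)^n − 1)/r]) = €13,705.90

€13,705.90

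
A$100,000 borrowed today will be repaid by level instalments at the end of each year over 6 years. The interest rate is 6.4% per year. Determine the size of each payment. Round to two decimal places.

Level ordinary annuity; solve PV = PMT × [(1 − (1+r)^−n)/r] for PMT.
Periodic rate r = 0.064 per year.
With n = 6: PMT = 100,000 / ([(1 − (1+r)^−n)/r]) = A$20,592.54

A$20,592.54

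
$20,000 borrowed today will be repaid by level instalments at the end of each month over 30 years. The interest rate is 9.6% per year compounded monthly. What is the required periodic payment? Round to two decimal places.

$169.63

Level ordinary annuity; solve PV = PMT × [(1 − (1+r)^−n)/r] for PMT.
Periodic rate r = 0.096/12 per month; n is counted in months.
With n = 360: PMT = 20,000 / ([(1 − (1+r)^−n)/r]) = $169.63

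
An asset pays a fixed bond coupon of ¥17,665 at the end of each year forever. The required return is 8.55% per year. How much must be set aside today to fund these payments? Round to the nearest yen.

¥206,608

Periodic rate r = 0.0855 per year.
Level perpetuity: PV = PMT / r = 17,665 / (0.0855) = ¥206,608.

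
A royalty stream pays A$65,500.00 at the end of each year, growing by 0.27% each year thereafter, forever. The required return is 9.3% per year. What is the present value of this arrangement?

A$725,359.91

Periodic rate r = 0.093 per year.
Growing perpetuity (Gordon): PV = PMT₁ / (r − g) = 65,500 / (r − 0.0027) = A$725,359.91.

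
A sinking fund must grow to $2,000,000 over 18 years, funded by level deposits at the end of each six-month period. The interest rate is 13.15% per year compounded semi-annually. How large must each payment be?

$14,776.90

Level ordinary annuity; solve FV = PMT × [((1+r)^n − 1)/r] for PMT.
Periodic rate r = 0.1315/2 per half-year; n is counted in half-years.
With n = 36: PMT = 2,000,000 / ([((1+r)^n − 1)/r]) = $14,776.90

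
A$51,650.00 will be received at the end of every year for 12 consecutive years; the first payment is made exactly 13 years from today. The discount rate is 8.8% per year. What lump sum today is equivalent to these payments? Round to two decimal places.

A$135,790.23

Ordinary annuity of 12 payments, first payment at period 13.
Periodic rate r = 0.088 per year.
The ordinary-annuity PV formula values the stream one period before the first payment (period 12); discount that back 12 periods:
PV₀ = 51,650 × [1 − (1+r)^−12] / r × (1+r)^−12 = A$135,790.23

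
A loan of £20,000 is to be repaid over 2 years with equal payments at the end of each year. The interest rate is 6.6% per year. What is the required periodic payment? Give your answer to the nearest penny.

£11,000.54

Level ordinary annuity; solve PV = PMT × [(1 − (1+r)^−n)/r] for PMT.
Periodic rate r = 0.066 per year.
With n = 2: PMT = 20,000 / ([(1 − (1+r)^−n)/r]) = £11,000.54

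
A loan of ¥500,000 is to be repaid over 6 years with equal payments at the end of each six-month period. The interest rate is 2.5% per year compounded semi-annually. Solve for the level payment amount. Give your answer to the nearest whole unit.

¥45,129

Level ordinary annuity; solve PV = PMT × [(1 − (1+r)^−n)/r] for PMT.
Periodic rate r = 0.025/2 per half-year; n is counted in half-years.
With n = 12: PMT = 500,000 / ([(1 − (1+r)^−n)/r]) = ¥45,129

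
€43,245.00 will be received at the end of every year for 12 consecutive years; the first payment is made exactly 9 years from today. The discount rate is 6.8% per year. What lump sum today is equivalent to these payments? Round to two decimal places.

€205,104.65

Ordinary annuity of 12 payments, first payment at period 9.
Periodic rate r = 0.068 per year.
The ordinary-annuity PV formula values the stream one period before the first payment (period 8); discount that back 8 periods:
PV₀ = 43,245 × [1 − (1+r)^−12] / r × (1+r)^−8 = €205,104.65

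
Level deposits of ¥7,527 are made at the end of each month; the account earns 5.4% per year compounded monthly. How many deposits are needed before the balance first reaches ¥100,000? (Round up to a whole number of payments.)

Periodic rate r = 0.054/12 per month; n is counted in months.
Ordinary annuity FV: 100,000 = 7,527 × [((1+r)^n − 1)/r].
(1+r)^n = 1 + 100,000 × r / 7,527, so n = ln(1 + 100,000·r/7,527) / ln(1+r) = 12.93.
Round up to a whole number of payments: n = 13.

13 payments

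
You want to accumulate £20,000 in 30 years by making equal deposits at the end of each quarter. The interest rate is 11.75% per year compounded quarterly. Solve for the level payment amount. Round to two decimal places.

£18.79

Level ordinary annuity; solve FV = PMT × [((1+r)^n − 1)/r] for PMT.
Periodic rate r = 0.1175/4 per quarter; n is counted in quarters.
With n = 120: PMT = 20,000 / ([((1+r)^n − 1)/r]) = £18.79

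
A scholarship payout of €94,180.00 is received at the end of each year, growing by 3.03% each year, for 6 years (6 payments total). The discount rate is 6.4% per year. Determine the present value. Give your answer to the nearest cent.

Periodic rate r = 0.064 per year.
Growing ordinary annuity: PV = PMT₁ × [1 − ((1+g)/(1+r))^n] / (r − g) = 94,180 × [1 − ((1+0.0303)/(1+r))^6] / (r − 0.0303) = €490,771.53.

€490,771.53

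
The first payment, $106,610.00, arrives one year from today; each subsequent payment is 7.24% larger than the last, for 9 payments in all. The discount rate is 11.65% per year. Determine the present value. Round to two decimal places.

$735,398.10

Periodic rate r = 0.1165 per year.
Growing ordinary annuity: PV = PMT₁ × [1 − ((1+g)/(1+r))^n] / (r − g) = 106,610 × [1 − ((1+0.0724)/(1+r))^9] / (r − 0.0724) = $735,398.10.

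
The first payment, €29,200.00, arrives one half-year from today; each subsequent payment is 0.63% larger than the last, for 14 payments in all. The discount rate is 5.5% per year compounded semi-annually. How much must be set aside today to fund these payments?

Periodic rate r = 0.055/2 per half-year; n is counted in half-years.
Growing ordinary annuity: PV = PMT₁ × [1 − ((1+g)/(1+r))^n] / (r − g) = 29,200 × [1 − ((1+0.0063)/(1+r))^14] / (r − 0.0063) = €348,665.03.

€348,665.03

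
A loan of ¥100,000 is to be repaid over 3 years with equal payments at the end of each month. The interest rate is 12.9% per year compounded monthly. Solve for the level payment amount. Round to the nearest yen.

Level ordinary annuity; solve PV = PMT × [(1 − (1+r)^−n)/r] for PMT.
Periodic rate r = 0.129/12 per month; n is counted in months.
With n = 36: PMT = 100,000 / ([(1 − (1+r)^−n)/r]) = ¥3,365

¥3,365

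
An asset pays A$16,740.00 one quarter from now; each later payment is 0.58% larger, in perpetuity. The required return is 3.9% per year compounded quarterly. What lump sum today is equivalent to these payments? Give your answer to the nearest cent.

A$4,237,974.68

Periodic rate r = 0.039/4 per quarter.
Growing perpetuity (Gordon): PV = PMT₁ / (r − g) = 16,740 / (r − 0.0058) = A$4,237,974.68.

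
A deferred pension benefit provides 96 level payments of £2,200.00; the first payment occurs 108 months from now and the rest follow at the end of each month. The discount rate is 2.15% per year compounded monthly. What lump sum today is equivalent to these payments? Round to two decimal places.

£160,081.12

Ordinary annuity of 96 payments, first payment at period 108.
Periodic rate r = 0.0215/12 per month; n is counted in months.
The ordinary-annuity PV formula values the stream one period before the first payment (period 107); discount that back 107 periods:
PV₀ = 2,200 × [1 − (1+r)^−96] / r × (1+r)^−107 = £160,081.12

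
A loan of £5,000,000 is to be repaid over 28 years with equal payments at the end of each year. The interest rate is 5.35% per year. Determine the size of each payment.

Level ordinary annuity; solve PV = PMT × [(1 − (1+r)^−n)/r] for PMT.
Periodic rate r = 0.0535 per year.
With n = 28: PMT = 5,000,000 / ([(1 − (1+r)^−n)/r]) = £348,488.01

£348,488.01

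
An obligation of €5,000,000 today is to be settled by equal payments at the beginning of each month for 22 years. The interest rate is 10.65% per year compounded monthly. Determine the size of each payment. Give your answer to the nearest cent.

€48,711.44

Level annuity due; solve PV = PMT × [(1 − (1+r)^−n)/r] × (1+r) for PMT.
Periodic rate r = 0.1065/12 per month; n is counted in months.
With n = 264: PMT = 5,000,000 / ([(1 − (1+r)^−n)/r] × (1+r)) = €48,711.44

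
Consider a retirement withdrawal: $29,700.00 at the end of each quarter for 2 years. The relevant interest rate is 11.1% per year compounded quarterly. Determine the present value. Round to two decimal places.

This is an ordinary annuity: 8 payments of $29,700.00 at the end of each quarter.
Periodic rate r = 0.111/4 per quarter; n is counted in quarters.
PV = PMT × [(1 − (1+r)^−n)/r] = 29,700 × [1 − (1+r)^−8] / r = $210,477.92

$210,477.92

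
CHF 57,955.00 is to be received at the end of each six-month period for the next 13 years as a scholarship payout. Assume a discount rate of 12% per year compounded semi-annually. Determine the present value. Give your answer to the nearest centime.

This is an ordinary annuity: 26 payments of CHF 57,955.00 at the end of each six-month period.
Periodic rate r = 0.12/2 per half-year; n is counted in half-years.
PV = PMT × [(1 − (1+r)^−n)/r] = 57,955 × [1 − (1+r)^−26] / r = CHF 753,598.50

CHF 753,598.50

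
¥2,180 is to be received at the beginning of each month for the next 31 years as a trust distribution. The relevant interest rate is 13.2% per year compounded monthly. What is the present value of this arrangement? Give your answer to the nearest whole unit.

This is an annuity due: 372 payments of ¥2,180 at the beginning of each month.
Periodic rate r = 0.132/12 per month; n is counted in months.
PV = PMT × [(1 − (1+r)^−n)/r] × (1+r) = 2,180 × [1 − (1+r)^−372] / r × (1+r) = ¥196,939

¥196,939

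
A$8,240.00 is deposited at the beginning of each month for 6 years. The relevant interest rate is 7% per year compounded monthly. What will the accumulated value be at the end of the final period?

A$738,971.84

This is an annuity due: 72 deposits of A$8,240.00 at the beginning of each month.
Periodic rate r = 0.07/12 per month; n is counted in months.
FV = PMT × [((1+r)^n − 1)/r] × (1+r) = 8,240 × [(1+r)^72 − 1] / r × (1+r) = A$738,971.84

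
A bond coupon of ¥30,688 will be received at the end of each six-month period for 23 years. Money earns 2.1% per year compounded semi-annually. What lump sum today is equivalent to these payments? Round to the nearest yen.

¥1,115,040

This is an ordinary annuity: 46 payments of ¥30,688 at the end of each six-month period.
Periodic rate r = 0.021/2 per half-year; n is counted in half-years.
PV = PMT × [(1 − (1+r)^−n)/r] = 30,688 × [1 − (1+r)^−46] / r = ¥1,115,040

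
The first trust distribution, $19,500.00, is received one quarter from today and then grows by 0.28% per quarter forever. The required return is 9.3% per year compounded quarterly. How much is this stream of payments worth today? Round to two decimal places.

$953,545.23

Periodic rate r = 0.093/4 per quarter.
Growing perpetuity (Gordon): PV = PMT₁ / (r − g) = 19,500 / (r − 0.0028) = $953,545.23.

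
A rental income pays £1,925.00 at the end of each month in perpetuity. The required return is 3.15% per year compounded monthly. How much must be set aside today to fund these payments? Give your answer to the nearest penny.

£733,333.33

Periodic rate r = 0.0315/12 per month.
Level perpetuity: PV = PMT / r = 1,925 / (0.0315/12) = £733,333.33.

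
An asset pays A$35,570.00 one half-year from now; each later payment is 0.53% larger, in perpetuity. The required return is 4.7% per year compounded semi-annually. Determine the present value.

Periodic rate r = 0.047/2 per half-year.
Growing perpetuity (Gordon): PV = PMT₁ / (r − g) = 35,570 / (r − 0.0053) = A$1,954,395.60.

A$1,954,395.60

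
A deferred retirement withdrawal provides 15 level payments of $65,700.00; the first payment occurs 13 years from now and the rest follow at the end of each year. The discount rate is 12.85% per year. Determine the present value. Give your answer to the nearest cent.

$100,302.71

Ordinary annuity of 15 payments, first payment at period 13.
Periodic rate r = 0.1285 per year.
The ordinary-annuity PV formula values the stream one period before the first payment (period 12); discount that back 12 periods:
PV₀ = 65,700 × [1 − (1+r)^−15] / r × (1+r)^−12 = $100,302.71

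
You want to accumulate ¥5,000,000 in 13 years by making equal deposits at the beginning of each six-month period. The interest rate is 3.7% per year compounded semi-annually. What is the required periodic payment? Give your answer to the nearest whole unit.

¥148,739

Level annuity due; solve FV = PMT × [((1+r)^n − 1)/r] × (1+r) for PMT.
Periodic rate r = 0.037/2 per half-year; n is counted in half-years.
With n = 26: PMT = 5,000,000 / ([((1+r)^n − 1)/r] × (1+r)) = ¥148,739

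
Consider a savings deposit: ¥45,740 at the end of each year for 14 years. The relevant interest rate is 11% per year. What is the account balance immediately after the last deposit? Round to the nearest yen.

This is an ordinary annuity: 14 deposits of ¥45,740 at the end of each year.
Periodic rate r = 0.11 per year.
FV = PMT × [((1+r)^n − 1)/r] = 45,740 × [(1+r)^14 − 1] / r = ¥1,376,542

¥1,376,542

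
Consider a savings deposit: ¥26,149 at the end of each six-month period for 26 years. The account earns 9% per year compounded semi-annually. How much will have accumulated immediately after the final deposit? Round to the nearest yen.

This is an ordinary annuity: 52 deposits of ¥26,149 at the end of each six-month period.
Periodic rate r = 0.09/2 per half-year; n is counted in half-years.
FV = PMT × [((1+r)^n − 1)/r] = 26,149 × [(1+r)^52 − 1] / r = ¥5,150,693

¥5,150,693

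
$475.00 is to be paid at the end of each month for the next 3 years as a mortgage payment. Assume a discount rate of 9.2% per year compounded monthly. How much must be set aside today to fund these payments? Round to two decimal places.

$14,893.60

This is an ordinary annuity: 36 payments of $475.00 at the end of each month.
Periodic rate r = 0.092/12 per month; n is counted in months.
PV = PMT × [(1 − (1+r)^−n)/r] = 475 × [1 − (1+r)^−36] / r = $14,893.60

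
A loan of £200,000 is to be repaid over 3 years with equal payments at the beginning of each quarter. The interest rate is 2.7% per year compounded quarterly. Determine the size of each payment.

£17,290.23

Level annuity due; solve PV = PMT × [(1 − (1+r)^−n)/r] × (1+r) for PMT.
Periodic rate r = 0.027/4 per quarter; n is counted in quarters.
With n = 12: PMT = 200,000 / ([(1 − (1+r)^−n)/r] × (1+r)) = £17,290.23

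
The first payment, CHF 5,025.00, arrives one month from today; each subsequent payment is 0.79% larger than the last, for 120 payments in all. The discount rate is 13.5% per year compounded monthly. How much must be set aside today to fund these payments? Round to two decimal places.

CHF 492,696.07

Periodic rate r = 0.135/12 per month; n is counted in months.
Growing ordinary annuity: PV = PMT₁ × [1 − ((1+g)/(1+r))^n] / (r − g) = 5,025 × [1 − ((1+0.0079)/(1+r))^120] / (r − 0.0079) = CHF 492,696.07.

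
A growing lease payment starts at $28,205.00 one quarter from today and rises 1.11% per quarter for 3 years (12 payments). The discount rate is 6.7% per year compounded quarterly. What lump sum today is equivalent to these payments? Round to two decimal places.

Periodic rate r = 0.067/4 per quarter; n is counted in quarters.
Growing ordinary annuity: PV = PMT₁ × [1 − ((1+g)/(1+r))^n] / (r − g) = 28,205 × [1 − ((1+0.0111)/(1+r))^12] / (r − 0.0111) = $322,896.35.

$322,896.35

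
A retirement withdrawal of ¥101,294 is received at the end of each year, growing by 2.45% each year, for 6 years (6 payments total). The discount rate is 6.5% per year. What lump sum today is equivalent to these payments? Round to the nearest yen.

¥519,090

Periodic rate r = 0.065 per year.
Growing ordinary annuity: PV = PMT₁ × [1 − ((1+g)/(1+r))^n] / (r − g) = 101,294 × [1 − ((1+0.0245)/(1+r))^6] / (r − 0.0245) = ¥519,090.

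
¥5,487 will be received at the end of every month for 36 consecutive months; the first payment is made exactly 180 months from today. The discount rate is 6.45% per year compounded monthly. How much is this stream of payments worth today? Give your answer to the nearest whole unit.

¥68,630

Ordinary annuity of 36 payments, first payment at period 180.
Periodic rate r = 0.0645/12 per month; n is counted in months.
The ordinary-annuity PV formula values the stream one period before the first payment (period 179); discount that back 179 periods:
PV₀ = 5,487 × [1 − (1+r)^−36] / r × (1+r)^−179 = ¥68,630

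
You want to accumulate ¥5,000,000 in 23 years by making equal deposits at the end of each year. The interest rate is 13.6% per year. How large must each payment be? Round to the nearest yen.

Level ordinary annuity; solve FV = PMT × [((1+r)^n − 1)/r] for PMT.
Periodic rate r = 0.136 per year.
With n = 23: PMT = 5,000,000 / ([((1+r)^n − 1)/r]) = ¥38,245

¥38,245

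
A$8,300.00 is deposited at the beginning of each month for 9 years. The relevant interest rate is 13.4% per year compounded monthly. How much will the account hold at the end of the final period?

A$1,742,056.08

This is an annuity due: 108 deposits of A$8,300.00 at the beginning of each month.
Periodic rate r = 0.134/12 per month; n is counted in months.
FV = PMT × [((1+r)^n − 1)/r] × (1+r) = 8,300 × [(1+r)^108 − 1] / r × (1+r) = A$1,742,056.08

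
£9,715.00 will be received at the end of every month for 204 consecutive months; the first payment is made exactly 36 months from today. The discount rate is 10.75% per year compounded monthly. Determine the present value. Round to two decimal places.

£665,012.23

Ordinary annuity of 204 payments, first payment at period 36.
Periodic rate r = 0.1075/12 per month; n is counted in months.
The ordinary-annuity PV formula values the stream one period before the first payment (period 35); discount that back 35 periods:
PV₀ = 9,715 × [1 − (1+r)^−204] / r × (1+r)^−35 = £665,012.23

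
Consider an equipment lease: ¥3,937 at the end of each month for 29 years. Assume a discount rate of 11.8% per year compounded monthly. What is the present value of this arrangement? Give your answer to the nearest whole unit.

This is an ordinary annuity: 348 payments of ¥3,937 at the end of each month.
Periodic rate r = 0.118/12 per month; n is counted in months.
PV = PMT × [(1 − (1+r)^−n)/r] = 3,937 × [1 − (1+r)^−348] / r = ¥387,082

¥387,082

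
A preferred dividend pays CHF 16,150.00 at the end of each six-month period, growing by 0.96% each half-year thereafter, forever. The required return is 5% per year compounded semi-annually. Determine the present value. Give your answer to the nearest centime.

CHF 1,048,701.30

Periodic rate r = 0.05/2 per half-year.
Growing perpetuity (Gordon): PV = PMT₁ / (r − g) = 16,150 / (r − 0.0096) = CHF 1,048,701.30.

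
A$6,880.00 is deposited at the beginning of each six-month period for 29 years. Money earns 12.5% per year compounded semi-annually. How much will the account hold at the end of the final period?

This is an annuity due: 58 deposits of A$6,880.00 at the beginning of each six-month period.
Periodic rate r = 0.125/2 per half-year; n is counted in half-years.
FV = PMT × [((1+r)^n − 1)/r] × (1+r) = 6,880 × [(1+r)^58 − 1] / r × (1+r) = A$3,819,590.30

A$3,819,590.30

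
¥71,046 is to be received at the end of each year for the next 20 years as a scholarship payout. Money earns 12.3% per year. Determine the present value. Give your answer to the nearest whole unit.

¥520,850

This is an ordinary annuity: 20 payments of ¥71,046 at the end of each year.
Periodic rate r = 0.123 per year.
PV = PMT × [(1 − (1+r)^−n)/r] = 71,046 × [1 − (1+r)^−20] / r = ¥520,850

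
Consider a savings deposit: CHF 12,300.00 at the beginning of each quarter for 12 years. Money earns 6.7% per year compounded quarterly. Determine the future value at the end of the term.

This is an annuity due: 48 deposits of CHF 12,300.00 at the beginning of each quarter.
Periodic rate r = 0.067/4 per quarter; n is counted in quarters.
FV = PMT × [((1+r)^n − 1)/r] × (1+r) = 12,300 × [(1+r)^48 − 1] / r × (1+r) = CHF 910,610.75

CHF 910,610.75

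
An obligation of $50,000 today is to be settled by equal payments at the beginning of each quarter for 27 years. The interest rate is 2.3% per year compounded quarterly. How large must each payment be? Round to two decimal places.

$619.22

Level annuity due; solve PV = PMT × [(1 − (1+r)^−n)/r] × (1+r) for PMT.
Periodic rate r = 0.023/4 per quarter; n is counted in quarters.
With n = 108: PMT = 50,000 / ([(1 − (1+r)^−n)/r] × (1+r)) = $619.22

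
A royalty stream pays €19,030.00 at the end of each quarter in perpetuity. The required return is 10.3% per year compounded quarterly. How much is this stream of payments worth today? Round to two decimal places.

Periodic rate r = 0.103/4 per quarter.
Level perpetuity: PV = PMT / r = 19,030 / (0.103/4) = €739,029.13.

€739,029.13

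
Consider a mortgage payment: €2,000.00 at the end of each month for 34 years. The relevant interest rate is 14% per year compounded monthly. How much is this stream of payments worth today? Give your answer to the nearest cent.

€169,919.16

This is an ordinary annuity: 408 payments of €2,000.00 at the end of each month.
Periodic rate r = 0.14/12 per month; n is counted in months.
PV = PMT × [(1 − (1+r)^−n)/r] = 2,000 × [1 − (1+r)^−408] / r = €169,919.16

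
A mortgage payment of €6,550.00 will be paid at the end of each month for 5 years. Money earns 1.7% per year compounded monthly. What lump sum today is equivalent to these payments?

This is an ordinary annuity: 60 payments of €6,550.00 at the end of each month.
Periodic rate r = 0.017/12 per month; n is counted in months.
PV = PMT × [(1 − (1+r)^−n)/r] = 6,550 × [1 − (1+r)^−60] / r = €376,505.39

€376,505.39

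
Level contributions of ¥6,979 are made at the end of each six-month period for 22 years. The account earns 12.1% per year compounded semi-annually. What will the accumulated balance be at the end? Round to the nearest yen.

This is an ordinary annuity: 44 deposits of ¥6,979 at the end of each six-month period.
Periodic rate r = 0.121/2 per half-year; n is counted in half-years.
FV = PMT × [((1+r)^n − 1)/r] = 6,979 × [(1+r)^44 − 1] / r = ¥1,413,997

¥1,413,997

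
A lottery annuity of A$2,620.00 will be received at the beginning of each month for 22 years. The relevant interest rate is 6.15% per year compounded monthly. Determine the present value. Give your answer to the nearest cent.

This is an annuity due: 264 payments of A$2,620.00 at the beginning of each month.
Periodic rate r = 0.0615/12 per month; n is counted in months.
PV = PMT × [(1 − (1+r)^−n)/r] × (1+r) = 2,620 × [1 − (1+r)^−264] / r × (1+r) = A$380,570.96

A$380,570.96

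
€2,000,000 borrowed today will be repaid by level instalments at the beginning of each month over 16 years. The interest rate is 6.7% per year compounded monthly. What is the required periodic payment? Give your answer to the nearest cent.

Level annuity due; solve PV = PMT × [(1 − (1+r)^−n)/r] × (1+r) for PMT.
Periodic rate r = 0.067/12 per month; n is counted in months.
With n = 192: PMT = 2,000,000 / ([(1 − (1+r)^−n)/r] × (1+r)) = €16,910.97

€16,910.97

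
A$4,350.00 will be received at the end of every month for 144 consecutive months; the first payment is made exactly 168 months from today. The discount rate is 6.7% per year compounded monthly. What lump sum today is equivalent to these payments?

Ordinary annuity of 144 payments, first payment at period 168.
Periodic rate r = 0.067/12 per month; n is counted in months.
The ordinary-annuity PV formula values the stream one period before the first payment (period 167); discount that back 167 periods:
PV₀ = 4,350 × [1 − (1+r)^−144] / r × (1+r)^−167 = A$169,548.85

A$169,548.85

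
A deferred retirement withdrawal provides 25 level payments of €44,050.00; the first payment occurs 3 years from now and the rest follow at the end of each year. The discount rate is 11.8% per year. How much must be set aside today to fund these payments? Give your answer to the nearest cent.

Ordinary annuity of 25 payments, first payment at period 3.
Periodic rate r = 0.118 per year.
The ordinary-annuity PV formula values the stream one period before the first payment (period 2); discount that back 2 periods:
PV₀ = 44,050 × [1 − (1+r)^−25] / r × (1+r)^−2 = €280,291.12

€280,291.12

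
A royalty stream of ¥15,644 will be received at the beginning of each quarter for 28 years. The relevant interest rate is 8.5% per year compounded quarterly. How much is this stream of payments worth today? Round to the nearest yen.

¥680,493

This is an annuity due: 112 payments of ¥15,644 at the beginning of each quarter.
Periodic rate r = 0.085/4 per quarter; n is counted in quarters.
PV = PMT × [(1 − (1+r)^−n)/r] × (1+r) = 15,644 × [1 − (1+r)^−112] / r × (1+r) = ¥680,493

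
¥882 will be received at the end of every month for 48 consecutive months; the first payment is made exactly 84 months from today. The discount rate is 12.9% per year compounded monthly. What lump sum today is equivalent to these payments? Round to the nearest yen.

¥13,560

Ordinary annuity of 48 payments, first payment at period 84.
Periodic rate r = 0.129/12 per month; n is counted in months.
The ordinary-annuity PV formula values the stream one period before the first payment (period 83); discount that back 83 periods:
PV₀ = 882 × [1 − (1+r)^−48] / r × (1+r)^−83 = ¥13,560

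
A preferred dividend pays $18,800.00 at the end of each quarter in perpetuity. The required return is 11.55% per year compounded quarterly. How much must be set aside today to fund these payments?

Periodic rate r = 0.1155/4 per quarter.
Level perpetuity: PV = PMT / r = 18,800 / (0.1155/4) = $651,082.25.

$651,082.25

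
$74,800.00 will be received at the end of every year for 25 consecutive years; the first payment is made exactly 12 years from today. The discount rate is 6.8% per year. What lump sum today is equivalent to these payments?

$430,470.94

Ordinary annuity of 25 payments, first payment at period 12.
Periodic rate r = 0.068 per year.
The ordinary-annuity PV formula values the stream one period before the first payment (period 11); discount that back 11 periods:
PV₀ = 74,800 × [1 − (1+r)^−25] / r × (1+r)^−11 = $430,470.94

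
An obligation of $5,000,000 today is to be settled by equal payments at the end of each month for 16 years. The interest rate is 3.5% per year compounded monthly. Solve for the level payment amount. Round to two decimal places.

$34,047.34

Level ordinary annuity; solve PV = PMT × [(1 − (1+r)^−n)/r] for PMT.
Periodic rate r = 0.035/12 per month; n is counted in months.
With n = 192: PMT = 5,000,000 / ([(1 − (1+r)^−n)/r]) = $34,047.34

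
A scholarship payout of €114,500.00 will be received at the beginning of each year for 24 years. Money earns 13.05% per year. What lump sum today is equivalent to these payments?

This is an annuity due: 24 payments of €114,500.00 at the beginning of each year.
Periodic rate r = 0.1305 per year.
PV = PMT × [(1 − (1+r)^−n)/r] × (1+r) = 114,500 × [1 − (1+r)^−24] / r × (1+r) = €939,658.39

€939,658.39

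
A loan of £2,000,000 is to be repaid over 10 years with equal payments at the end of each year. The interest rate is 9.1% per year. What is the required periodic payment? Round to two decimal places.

£313,013.25

Level ordinary annuity; solve PV = PMT × [(1 − (1+r)^−n)/r] for PMT.
Periodic rate r = 0.091 per year.
With n = 10: PMT = 2,000,000 / ([(1 − (1+r)^−n)/r]) = £313,013.25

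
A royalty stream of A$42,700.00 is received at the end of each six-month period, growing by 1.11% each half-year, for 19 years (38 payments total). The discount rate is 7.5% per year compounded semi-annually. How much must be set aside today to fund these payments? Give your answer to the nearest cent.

A$1,010,055.92

Periodic rate r = 0.075/2 per half-year; n is counted in half-years.
Growing ordinary annuity: PV = PMT₁ × [1 − ((1+g)/(1+r))^n] / (r − g) = 42,700 × [1 − ((1+0.0111)/(1+r))^38] / (r − 0.0111) = A$1,010,055.92.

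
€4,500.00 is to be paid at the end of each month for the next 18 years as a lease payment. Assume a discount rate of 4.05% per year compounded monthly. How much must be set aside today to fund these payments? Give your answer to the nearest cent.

€689,355.20

This is an ordinary annuity: 216 payments of €4,500.00 at the end of each month.
Periodic rate r = 0.0405/12 per month; n is counted in months.
PV = PMT × [(1 − (1+r)^−n)/r] = 4,500 × [1 − (1+r)^−216] / r = €689,355.20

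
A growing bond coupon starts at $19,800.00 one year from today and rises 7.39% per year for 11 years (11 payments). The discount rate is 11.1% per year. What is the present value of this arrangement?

$166,377.52

Periodic rate r = 0.111 per year.
Growing ordinary annuity: PV = PMT₁ × [1 − ((1+g)/(1+r))^n] / (r − g) = 19,800 × [1 − ((1+0.0739)/(1+r))^11] / (r − 0.0739) = $166,377.52.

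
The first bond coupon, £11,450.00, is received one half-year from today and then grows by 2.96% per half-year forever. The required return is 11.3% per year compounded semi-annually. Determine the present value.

Periodic rate r = 0.113/2 per half-year.
Growing perpetuity (Gordon): PV = PMT₁ / (r − g) = 11,450 / (r − 0.0296) = £425,650.56.

£425,650.56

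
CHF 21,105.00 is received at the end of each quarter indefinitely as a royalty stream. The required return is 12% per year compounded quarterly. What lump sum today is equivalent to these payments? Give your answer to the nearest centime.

CHF 703,500.00

Periodic rate r = 0.12/4 per quarter.
Level perpetuity: PV = PMT / r = 21,105 / (0.12/4) = CHF 703,500.00.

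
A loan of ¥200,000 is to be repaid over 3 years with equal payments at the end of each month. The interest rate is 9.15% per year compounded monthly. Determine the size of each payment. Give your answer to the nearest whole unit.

Level ordinary annuity; solve PV = PMT × [(1 − (1+r)^−n)/r] for PMT.
Periodic rate r = 0.0915/12 per month; n is counted in months.
With n = 36: PMT = 200,000 / ([(1 − (1+r)^−n)/r]) = ¥6,374

¥6,374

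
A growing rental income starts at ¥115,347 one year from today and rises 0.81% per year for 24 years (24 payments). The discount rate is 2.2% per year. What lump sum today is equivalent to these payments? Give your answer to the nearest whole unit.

Periodic rate r = 0.022 per year.
Growing ordinary annuity: PV = PMT₁ × [1 − ((1+g)/(1+r))^n] / (r − g) = 115,347 × [1 − ((1+0.0081)/(1+r))^24] / (r − 0.0081) = ¥2,324,462.

¥2,324,462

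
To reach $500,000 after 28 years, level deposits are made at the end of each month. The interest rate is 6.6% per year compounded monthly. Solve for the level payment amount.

Level ordinary annuity; solve FV = PMT × [((1+r)^n − 1)/r] for PMT.
Periodic rate r = 0.066/12 per month; n is counted in months.
With n = 336: PMT = 500,000 / ([((1+r)^n − 1)/r]) = $517.40

$517.40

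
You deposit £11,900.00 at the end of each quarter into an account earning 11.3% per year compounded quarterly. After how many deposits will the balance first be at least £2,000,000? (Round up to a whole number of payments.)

Periodic rate r = 0.113/4 per quarter; n is counted in quarters.
Ordinary annuity FV: 2,000,000 = 11,900 × [((1+r)^n − 1)/r].
(1+r)^n = 1 + 2,000,000 × r / 11,900, so n = ln(1 + 2,000,000·r/11,900) / ln(1+r) = 62.78.
Round up to a whole number of payments: n = 63.

63 payments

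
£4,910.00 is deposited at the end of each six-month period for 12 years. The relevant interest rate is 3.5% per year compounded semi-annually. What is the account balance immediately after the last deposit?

This is an ordinary annuity: 24 deposits of £4,910.00 at the end of each six-month period.
Periodic rate r = 0.035/2 per half-year; n is counted in half-years.
FV = PMT × [((1+r)^n − 1)/r] = 4,910 × [(1+r)^24 − 1] / r = £144,899.09

£144,899.09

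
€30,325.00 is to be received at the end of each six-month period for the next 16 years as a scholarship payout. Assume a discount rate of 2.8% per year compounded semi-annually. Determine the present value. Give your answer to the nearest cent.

This is an ordinary annuity: 32 payments of €30,325.00 at the end of each six-month period.
Periodic rate r = 0.028/2 per half-year; n is counted in half-years.
PV = PMT × [(1 − (1+r)^−n)/r] = 30,325 × [1 − (1+r)^−32] / r = €777,851.69

€777,851.69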